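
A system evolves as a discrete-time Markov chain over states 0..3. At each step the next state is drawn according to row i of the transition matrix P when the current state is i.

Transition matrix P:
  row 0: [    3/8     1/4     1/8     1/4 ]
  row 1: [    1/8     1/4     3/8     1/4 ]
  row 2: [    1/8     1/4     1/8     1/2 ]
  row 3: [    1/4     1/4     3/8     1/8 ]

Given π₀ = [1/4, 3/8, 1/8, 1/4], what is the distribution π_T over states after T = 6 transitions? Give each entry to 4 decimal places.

t=0: π = [0.2500, 0.3750, 0.1250, 0.2500]
t=1: π = [0.2188, 0.2500, 0.2813, 0.2500]
t=2: π = [0.2109, 0.2500, 0.2500, 0.2891]
t=3: π = [0.2139, 0.2500, 0.2598, 0.2764]
t=4: π = [0.2130, 0.2500, 0.2566, 0.2804]
t=5: π = [0.2133, 0.2500, 0.2576, 0.2791]
t=6: π = [0.2132, 0.2500, 0.2573, 0.2795]

π = [0.2132, 0.2500, 0.2573, 0.2795]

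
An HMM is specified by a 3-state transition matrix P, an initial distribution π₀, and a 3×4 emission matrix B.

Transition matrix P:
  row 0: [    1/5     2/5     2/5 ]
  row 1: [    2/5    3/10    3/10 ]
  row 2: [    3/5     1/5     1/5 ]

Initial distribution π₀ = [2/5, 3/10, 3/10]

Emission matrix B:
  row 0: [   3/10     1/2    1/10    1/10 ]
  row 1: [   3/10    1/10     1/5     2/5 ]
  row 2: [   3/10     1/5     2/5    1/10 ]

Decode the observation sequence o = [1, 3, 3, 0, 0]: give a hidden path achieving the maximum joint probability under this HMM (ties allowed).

path = [0, 1, 1, 2, 0]

t=0: δ = [2.000e-01, 3.000e-02, 6.000e-02]  (obs o_0=1)
t=1: δ = [4.000e-03, 3.200e-02, 8.000e-03]  ψ = [0, 0, 0]  (obs o_1=3)
t=2: δ = [1.280e-03, 3.840e-03, 9.600e-04]  ψ = [1, 1, 1]  (obs o_2=3)
t=3: δ = [4.608e-04, 3.456e-04, 3.456e-04]  ψ = [1, 1, 1]  (obs o_3=0)
t=4: δ = [6.221e-05, 5.530e-05, 5.530e-05]  ψ = [2, 0, 0]  (obs o_4=0)
backtrack: best end state = 0; path = [0, 1, 1, 2, 0]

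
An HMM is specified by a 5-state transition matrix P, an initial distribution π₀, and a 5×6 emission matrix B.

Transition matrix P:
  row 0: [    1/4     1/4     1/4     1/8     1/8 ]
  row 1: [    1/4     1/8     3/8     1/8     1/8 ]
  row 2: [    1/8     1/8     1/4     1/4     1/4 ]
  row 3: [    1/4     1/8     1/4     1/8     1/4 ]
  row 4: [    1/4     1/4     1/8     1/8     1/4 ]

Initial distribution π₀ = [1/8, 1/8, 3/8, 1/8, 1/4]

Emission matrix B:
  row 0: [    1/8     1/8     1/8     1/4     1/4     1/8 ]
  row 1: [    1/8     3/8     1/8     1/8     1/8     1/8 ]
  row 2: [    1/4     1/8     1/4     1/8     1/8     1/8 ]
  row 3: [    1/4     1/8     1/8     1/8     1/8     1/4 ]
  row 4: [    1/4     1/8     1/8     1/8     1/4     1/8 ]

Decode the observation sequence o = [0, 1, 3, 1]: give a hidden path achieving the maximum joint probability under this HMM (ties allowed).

t=0: δ = [1.562e-02, 1.562e-02, 9.375e-02, 3.125e-02, 6.250e-02]  (obs o_0=0)
t=1: δ = [1.953e-03, 5.859e-03, 2.930e-03, 2.930e-03, 2.930e-03]  ψ = [4, 4, 2, 2, 2]  (obs o_1=1)
t=2: δ = [3.662e-04, 9.155e-05, 2.747e-04, 9.155e-05, 9.155e-05]  ψ = [1, 1, 1, 1, 1]  (obs o_2=3)
t=3: δ = [1.144e-05, 3.433e-05, 1.144e-05, 8.583e-06, 8.583e-06]  ψ = [0, 0, 0, 2, 2]  (obs o_3=1)
backtrack: best end state = 1; path = [4, 1, 0, 1]

path = [4, 1, 0, 1]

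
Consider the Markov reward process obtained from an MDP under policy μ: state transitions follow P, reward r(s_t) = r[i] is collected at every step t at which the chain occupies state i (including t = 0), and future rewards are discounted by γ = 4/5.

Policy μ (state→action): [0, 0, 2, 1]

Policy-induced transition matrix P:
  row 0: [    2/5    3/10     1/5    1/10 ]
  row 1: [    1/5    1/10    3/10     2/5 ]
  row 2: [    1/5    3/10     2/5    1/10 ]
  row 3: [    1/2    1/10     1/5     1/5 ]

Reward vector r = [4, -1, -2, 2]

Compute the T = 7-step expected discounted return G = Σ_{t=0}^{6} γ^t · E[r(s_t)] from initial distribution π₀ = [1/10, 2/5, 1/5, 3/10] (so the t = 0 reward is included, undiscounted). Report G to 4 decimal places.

t=0: π = [0.1000, 0.4000, 0.2000, 0.3000], E[r] = 0.2000, γ^t·E[r] = 0.200000, running G = 0.200000
t=1: π = [0.3100, 0.1600, 0.2800, 0.2500], E[r] = 1.0200, γ^t·E[r] = 0.816000, running G = 1.016000
t=2: π = [0.3370, 0.2180, 0.2720, 0.1730], E[r] = 0.9320, γ^t·E[r] = 0.596480, running G = 1.612480
t=3: π = [0.3193, 0.2218, 0.2762, 0.1827], E[r] = 0.8684, γ^t·E[r] = 0.444621, running G = 2.057101
t=4: π = [0.3187, 0.2191, 0.2774, 0.1848], E[r] = 0.8704, γ^t·E[r] = 0.356499, running G = 2.413600
t=5: π = [0.3192, 0.2192, 0.2774, 0.1842], E[r] = 0.8711, γ^t·E[r] = 0.285450, running G = 2.699050
t=6: π = [0.3191, 0.2193, 0.2774, 0.1842], E[r] = 0.8707, γ^t·E[r] = 0.228236, running G = 2.927286

G = 2.9273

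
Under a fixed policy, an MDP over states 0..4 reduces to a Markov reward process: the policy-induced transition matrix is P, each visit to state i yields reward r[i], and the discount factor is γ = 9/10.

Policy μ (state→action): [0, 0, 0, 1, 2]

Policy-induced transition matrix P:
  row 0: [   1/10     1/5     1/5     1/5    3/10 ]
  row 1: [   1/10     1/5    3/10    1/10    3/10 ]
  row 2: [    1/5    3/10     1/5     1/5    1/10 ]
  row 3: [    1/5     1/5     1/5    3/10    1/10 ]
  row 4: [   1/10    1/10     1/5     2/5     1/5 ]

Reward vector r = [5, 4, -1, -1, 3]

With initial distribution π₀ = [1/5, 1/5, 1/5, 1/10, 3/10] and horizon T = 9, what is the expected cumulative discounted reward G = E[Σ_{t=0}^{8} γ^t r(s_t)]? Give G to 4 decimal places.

G = 10.7613

t=0: π = [0.2000, 0.2000, 0.2000, 0.1000, 0.3000], E[r] = 2.4000, γ^t·E[r] = 2.400000, running G = 2.400000
t=1: π = [0.1300, 0.1900, 0.2200, 0.2500, 0.2100], E[r] = 1.5700, γ^t·E[r] = 1.413000, running G = 3.813000
t=2: π = [0.1470, 0.2010, 0.2190, 0.2480, 0.1850], E[r] = 1.6270, γ^t·E[r] = 1.317870, running G = 5.130870
t=3: π = [0.1467, 0.2034, 0.2201, 0.2417, 0.1881], E[r] = 1.6496, γ^t·E[r] = 1.202558, running G = 6.333428
t=4: π = [0.1462, 0.2032, 0.2203, 0.2415, 0.1888], E[r] = 1.6484, γ^t·E[r] = 1.081515, running G = 7.414944
t=5: π = [0.1462, 0.2032, 0.2203, 0.2416, 0.1888], E[r] = 1.6479, γ^t·E[r] = 0.973048, running G = 8.387991
t=6: π = [0.1462, 0.2032, 0.2203, 0.2416, 0.1887], E[r] = 1.6479, γ^t·E[r] = 0.875759, running G = 9.263750
t=7: π = [0.1462, 0.2032, 0.2203, 0.2416, 0.1887], E[r] = 1.6479, γ^t·E[r] = 0.788189, running G = 10.051939
t=8: π = [0.1462, 0.2032, 0.2203, 0.2416, 0.1887], E[r] = 1.6479, γ^t·E[r] = 0.709370, running G = 10.761309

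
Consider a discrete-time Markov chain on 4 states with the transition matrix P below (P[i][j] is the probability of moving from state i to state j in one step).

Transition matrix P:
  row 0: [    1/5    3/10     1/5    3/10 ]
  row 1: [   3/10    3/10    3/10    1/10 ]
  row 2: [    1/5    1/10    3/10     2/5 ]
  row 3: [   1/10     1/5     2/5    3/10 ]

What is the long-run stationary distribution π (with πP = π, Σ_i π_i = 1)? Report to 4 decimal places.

π = [0.1920, 0.2091, 0.3097, 0.2891]

Balance equations π_j = Σ_i π_i·P[i][j]:
  π_0 = 1/5·π_0 + 3/10·π_1 + 1/5·π_2 + 1/10·π_3
  π_1 = 3/10·π_0 + 3/10·π_1 + 1/10·π_2 + 1/5·π_3
  π_2 = 1/5·π_0 + 3/10·π_1 + 3/10·π_2 + 2/5·π_3
  normalize: π_0 + π_1 + π_2 + π_3 = 1
Solving the linear system gives exactly π = [24/125, 183/875, 271/875, 253/875].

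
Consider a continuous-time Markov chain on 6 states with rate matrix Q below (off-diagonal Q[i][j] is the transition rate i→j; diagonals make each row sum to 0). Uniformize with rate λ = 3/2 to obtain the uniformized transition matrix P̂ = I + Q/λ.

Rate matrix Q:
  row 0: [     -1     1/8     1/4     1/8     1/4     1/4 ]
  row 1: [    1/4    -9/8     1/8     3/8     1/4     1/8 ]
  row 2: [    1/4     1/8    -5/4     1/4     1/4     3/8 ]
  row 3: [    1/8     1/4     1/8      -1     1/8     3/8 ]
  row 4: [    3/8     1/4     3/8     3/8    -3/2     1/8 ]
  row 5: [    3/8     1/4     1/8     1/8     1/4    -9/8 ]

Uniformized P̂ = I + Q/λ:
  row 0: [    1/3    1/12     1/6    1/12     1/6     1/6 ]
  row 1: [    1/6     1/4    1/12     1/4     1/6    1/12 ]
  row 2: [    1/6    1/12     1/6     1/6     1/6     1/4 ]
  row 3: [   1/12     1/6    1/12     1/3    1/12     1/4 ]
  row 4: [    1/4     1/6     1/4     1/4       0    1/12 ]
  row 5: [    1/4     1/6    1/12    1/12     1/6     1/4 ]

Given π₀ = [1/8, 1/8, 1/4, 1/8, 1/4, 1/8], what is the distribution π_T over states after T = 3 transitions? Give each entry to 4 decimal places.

π = [0.2125, 0.1505, 0.1337, 0.1883, 0.1291, 0.1860]

t=0: π = [0.1250, 0.1250, 0.2500, 0.1250, 0.2500, 0.1250]
t=1: π = [0.2083, 0.1458, 0.1563, 0.1979, 0.1146, 0.1771]
t=2: π = [0.2092, 0.1484, 0.1328, 0.1892, 0.1311, 0.1892]
t=3: π = [0.2125, 0.1505, 0.1337, 0.1883, 0.1291, 0.1860]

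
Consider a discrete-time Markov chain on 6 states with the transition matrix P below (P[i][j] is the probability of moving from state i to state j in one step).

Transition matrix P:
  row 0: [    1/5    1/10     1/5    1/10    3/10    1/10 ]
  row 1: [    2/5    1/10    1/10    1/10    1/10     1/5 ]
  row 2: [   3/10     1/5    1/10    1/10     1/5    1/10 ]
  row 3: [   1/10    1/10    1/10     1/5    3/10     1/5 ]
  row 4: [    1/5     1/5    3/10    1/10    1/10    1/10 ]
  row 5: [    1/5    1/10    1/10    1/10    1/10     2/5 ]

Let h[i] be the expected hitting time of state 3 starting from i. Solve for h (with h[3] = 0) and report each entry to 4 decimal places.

h = [10.0000, 10.0000, 10.0000, 0.0000, 10.0000, 10.0000]

First-step conditioning: h[3] = 0; for i ≠ 3, h[i] = 1 + Σ_k P[i][k]·h[k].
  h[0] = 1 + 1/5·h[0] + 1/10·h[1] + 1/5·h[2] + 3/10·h[4] + 1/10·h[5]
  h[1] = 1 + 2/5·h[0] + 1/10·h[1] + 1/10·h[2] + 1/10·h[4] + 1/5·h[5]
  h[2] = 1 + 3/10·h[0] + 1/5·h[1] + 1/10·h[2] + 1/5·h[4] + 1/10·h[5]
  h[4] = 1 + 1/5·h[0] + 1/5·h[1] + 3/10·h[2] + 1/10·h[4] + 1/10·h[5]
  h[5] = 1 + 1/5·h[0] + 1/10·h[1] + 1/10·h[2] + 1/10·h[4] + 2/5·h[5]
Solving the 5×5 linear system over states ≠ 3 gives exactly h = [10, 10, 10, 0, 10, 10] (h[3] = 0 is the target).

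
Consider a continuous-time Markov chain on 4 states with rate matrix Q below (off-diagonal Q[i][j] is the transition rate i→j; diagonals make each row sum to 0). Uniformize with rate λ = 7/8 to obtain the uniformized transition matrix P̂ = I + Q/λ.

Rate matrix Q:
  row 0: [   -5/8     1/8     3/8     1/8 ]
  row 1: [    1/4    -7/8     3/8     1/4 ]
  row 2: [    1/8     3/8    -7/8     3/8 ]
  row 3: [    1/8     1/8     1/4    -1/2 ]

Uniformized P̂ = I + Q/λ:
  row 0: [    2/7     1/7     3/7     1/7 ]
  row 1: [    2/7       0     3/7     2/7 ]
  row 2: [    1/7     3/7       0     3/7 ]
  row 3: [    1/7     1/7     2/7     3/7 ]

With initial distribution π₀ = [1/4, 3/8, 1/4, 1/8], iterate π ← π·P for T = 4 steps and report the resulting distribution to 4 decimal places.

t=0: π = [0.2500, 0.3750, 0.2500, 0.1250]
t=1: π = [0.2321, 0.1607, 0.3036, 0.3036]
t=2: π = [0.1990, 0.2066, 0.2551, 0.3393]
t=3: π = [0.2008, 0.1862, 0.2708, 0.3422]
t=4: π = [0.1981, 0.1936, 0.2636, 0.3446]

π = [0.1981, 0.1936, 0.2636, 0.3446]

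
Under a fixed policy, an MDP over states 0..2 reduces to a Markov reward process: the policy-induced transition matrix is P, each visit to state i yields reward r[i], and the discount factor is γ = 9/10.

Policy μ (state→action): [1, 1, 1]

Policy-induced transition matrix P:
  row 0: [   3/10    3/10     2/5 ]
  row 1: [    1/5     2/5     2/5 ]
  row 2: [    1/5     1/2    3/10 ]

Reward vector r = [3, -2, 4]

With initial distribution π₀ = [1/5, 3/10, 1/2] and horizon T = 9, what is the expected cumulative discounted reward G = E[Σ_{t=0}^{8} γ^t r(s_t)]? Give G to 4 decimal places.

t=0: π = [0.2000, 0.3000, 0.5000], E[r] = 2.0000, γ^t·E[r] = 2.000000, running G = 2.000000
t=1: π = [0.2200, 0.4300, 0.3500], E[r] = 1.2000, γ^t·E[r] = 1.080000, running G = 3.080000
t=2: π = [0.2220, 0.4130, 0.3650], E[r] = 1.3000, γ^t·E[r] = 1.053000, running G = 4.133000
t=3: π = [0.2222, 0.4143, 0.3635], E[r] = 1.2920, γ^t·E[r] = 0.941868, running G = 5.074868
t=4: π = [0.2222, 0.4141, 0.3637], E[r] = 1.2930, γ^t·E[r] = 0.848337, running G = 5.923205
t=5: π = [0.2222, 0.4141, 0.3636], E[r] = 1.2929, γ^t·E[r] = 0.763456, running G = 6.686662
t=6: π = [0.2222, 0.4141, 0.3636], E[r] = 1.2929, γ^t·E[r] = 0.687116, running G = 7.373778
t=7: π = [0.2222, 0.4141, 0.3636], E[r] = 1.2929, γ^t·E[r] = 0.618404, running G = 7.992182
t=8: π = [0.2222, 0.4141, 0.3636], E[r] = 1.2929, γ^t·E[r] = 0.556564, running G = 8.548745

G = 8.5487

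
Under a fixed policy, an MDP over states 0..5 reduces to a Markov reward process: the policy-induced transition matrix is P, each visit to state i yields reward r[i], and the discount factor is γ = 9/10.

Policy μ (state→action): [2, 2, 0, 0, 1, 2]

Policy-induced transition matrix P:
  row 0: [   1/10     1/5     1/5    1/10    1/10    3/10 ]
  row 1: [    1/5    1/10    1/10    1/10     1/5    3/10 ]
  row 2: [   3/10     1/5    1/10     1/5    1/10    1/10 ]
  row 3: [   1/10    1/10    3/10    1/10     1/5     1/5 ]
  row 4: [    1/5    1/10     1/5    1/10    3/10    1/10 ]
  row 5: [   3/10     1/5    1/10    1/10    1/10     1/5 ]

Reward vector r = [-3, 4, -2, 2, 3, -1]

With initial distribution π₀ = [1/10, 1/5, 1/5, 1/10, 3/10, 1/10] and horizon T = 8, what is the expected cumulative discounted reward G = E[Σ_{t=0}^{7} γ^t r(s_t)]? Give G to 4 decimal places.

t=0: π = [0.1000, 0.2000, 0.2000, 0.1000, 0.3000, 0.1000], E[r] = 1.1000, γ^t·E[r] = 1.100000, running G = 1.100000
t=1: π = [0.2100, 0.1400, 0.1600, 0.1200, 0.1900, 0.1800], E[r] = 0.2400, γ^t·E[r] = 0.216000, running G = 1.316000
t=2: π = [0.2010, 0.1550, 0.1640, 0.1160, 0.1640, 0.2000], E[r] = 0.2130, γ^t·E[r] = 0.172530, running G = 1.488530
t=3: π = [0.2047, 0.1565, 0.1597, 0.1164, 0.1599, 0.2028], E[r] = 0.2022, γ^t·E[r] = 0.147404, running G = 1.635934
t=4: π = [0.2041, 0.1567, 0.1597, 0.1160, 0.1593, 0.2042], E[r] = 0.2006, γ^t·E[r] = 0.131594, running G = 1.767528
t=5: π = [0.2044, 0.1568, 0.1595, 0.1160, 0.1591, 0.2042], E[r] = 0.2001, γ^t·E[r] = 0.118181, running G = 1.885709
t=6: π = [0.2043, 0.1568, 0.1595, 0.1160, 0.1591, 0.2043], E[r] = 0.2001, γ^t·E[r] = 0.106342, running G = 1.992051
t=7: π = [0.2044, 0.1568, 0.1595, 0.1160, 0.1591, 0.2042], E[r] = 0.2001, γ^t·E[r] = 0.095699, running G = 2.087750

G = 2.0877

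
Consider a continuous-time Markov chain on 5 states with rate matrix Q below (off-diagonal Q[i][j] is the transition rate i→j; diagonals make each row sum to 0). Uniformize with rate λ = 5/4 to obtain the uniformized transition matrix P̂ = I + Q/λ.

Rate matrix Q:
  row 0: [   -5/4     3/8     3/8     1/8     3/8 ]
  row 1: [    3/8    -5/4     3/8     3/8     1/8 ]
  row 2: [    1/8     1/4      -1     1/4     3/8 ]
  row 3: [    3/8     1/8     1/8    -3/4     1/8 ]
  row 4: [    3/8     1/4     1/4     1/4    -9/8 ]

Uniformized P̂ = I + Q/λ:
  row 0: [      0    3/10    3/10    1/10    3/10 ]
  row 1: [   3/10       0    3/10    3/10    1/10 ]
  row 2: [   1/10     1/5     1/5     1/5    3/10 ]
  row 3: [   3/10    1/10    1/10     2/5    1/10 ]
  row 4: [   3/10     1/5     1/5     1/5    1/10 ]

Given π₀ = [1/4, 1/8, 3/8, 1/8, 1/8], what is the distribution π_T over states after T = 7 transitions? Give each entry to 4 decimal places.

π = [0.1982, 0.1627, 0.2115, 0.2456, 0.1820]

t=0: π = [0.2500, 0.1250, 0.3750, 0.1250, 0.1250]
t=1: π = [0.1500, 0.1875, 0.2250, 0.2125, 0.2250]
t=2: π = [0.2100, 0.1563, 0.2125, 0.2463, 0.1750]
t=3: π = [0.1945, 0.1651, 0.2120, 0.2439, 0.1845]
t=4: π = [0.1993, 0.1620, 0.2116, 0.2458, 0.1813]
t=5: π = [0.1979, 0.1629, 0.2115, 0.2454, 0.1822]
t=6: π = [0.1983, 0.1627, 0.2115, 0.2456, 0.1819]
t=7: π = [0.1982, 0.1627, 0.2115, 0.2456, 0.1820]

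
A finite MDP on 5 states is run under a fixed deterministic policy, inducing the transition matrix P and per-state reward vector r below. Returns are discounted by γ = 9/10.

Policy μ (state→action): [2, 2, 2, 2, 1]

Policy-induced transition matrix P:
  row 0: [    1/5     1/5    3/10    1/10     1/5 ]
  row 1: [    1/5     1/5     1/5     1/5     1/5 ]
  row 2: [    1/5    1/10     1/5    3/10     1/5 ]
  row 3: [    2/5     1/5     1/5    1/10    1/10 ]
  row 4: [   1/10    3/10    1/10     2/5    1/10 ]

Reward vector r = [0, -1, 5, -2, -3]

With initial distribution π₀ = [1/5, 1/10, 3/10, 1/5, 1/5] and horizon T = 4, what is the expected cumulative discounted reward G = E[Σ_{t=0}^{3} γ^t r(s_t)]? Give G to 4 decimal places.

G = 0.1818

t=0: π = [0.2000, 0.1000, 0.3000, 0.2000, 0.2000], E[r] = 0.4000, γ^t·E[r] = 0.400000, running G = 0.400000
t=1: π = [0.2200, 0.1900, 0.2000, 0.2300, 0.1600], E[r] = -0.1300, γ^t·E[r] = -0.117000, running G = 0.283000
t=2: π = [0.2300, 0.1960, 0.2060, 0.2070, 0.1610], E[r] = -0.0630, γ^t·E[r] = -0.051030, running G = 0.231970
t=3: π = [0.2253, 0.1955, 0.2069, 0.2091, 0.1632], E[r] = -0.0688, γ^t·E[r] = -0.050155, running G = 0.181815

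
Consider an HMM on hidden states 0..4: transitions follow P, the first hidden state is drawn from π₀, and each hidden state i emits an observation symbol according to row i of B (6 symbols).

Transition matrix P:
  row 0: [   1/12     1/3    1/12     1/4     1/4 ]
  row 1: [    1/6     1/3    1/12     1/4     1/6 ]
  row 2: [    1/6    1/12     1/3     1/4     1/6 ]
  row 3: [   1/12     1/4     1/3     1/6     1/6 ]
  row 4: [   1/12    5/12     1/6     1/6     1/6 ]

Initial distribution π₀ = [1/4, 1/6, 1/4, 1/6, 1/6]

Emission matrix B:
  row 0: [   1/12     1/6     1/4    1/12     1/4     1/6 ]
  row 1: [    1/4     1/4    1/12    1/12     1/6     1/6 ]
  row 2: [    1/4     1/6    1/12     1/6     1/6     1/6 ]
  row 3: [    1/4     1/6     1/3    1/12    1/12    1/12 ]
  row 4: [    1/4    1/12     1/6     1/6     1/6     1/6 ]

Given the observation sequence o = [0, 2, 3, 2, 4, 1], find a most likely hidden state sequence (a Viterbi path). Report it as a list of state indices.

t=0: δ = [2.083e-02, 4.167e-02, 6.250e-02, 4.167e-02, 4.167e-02]  (obs o_0=0)
t=1: δ = [2.604e-03, 1.447e-03, 1.736e-03, 5.208e-03, 1.736e-03]  ψ = [2, 4, 2, 2, 2]  (obs o_1=2)
t=2: δ = [3.617e-05, 1.085e-04, 2.894e-04, 7.234e-05, 1.447e-04]  ψ = [3, 3, 3, 3, 3]  (obs o_2=3)
t=3: δ = [1.206e-05, 5.023e-06, 8.038e-06, 2.411e-05, 8.038e-06]  ψ = [2, 4, 2, 2, 2]  (obs o_3=2)
t=4: δ = [5.023e-07, 1.005e-06, 1.340e-06, 3.349e-07, 6.698e-07]  ψ = [3, 3, 3, 3, 3]  (obs o_4=4)
t=5: δ = [3.721e-08, 8.372e-08, 7.442e-08, 5.582e-08, 1.861e-08]  ψ = [2, 1, 2, 2, 2]  (obs o_5=1)
backtrack: best end state = 1; path = [2, 3, 2, 3, 1, 1]

path = [2, 3, 2, 3, 1, 1]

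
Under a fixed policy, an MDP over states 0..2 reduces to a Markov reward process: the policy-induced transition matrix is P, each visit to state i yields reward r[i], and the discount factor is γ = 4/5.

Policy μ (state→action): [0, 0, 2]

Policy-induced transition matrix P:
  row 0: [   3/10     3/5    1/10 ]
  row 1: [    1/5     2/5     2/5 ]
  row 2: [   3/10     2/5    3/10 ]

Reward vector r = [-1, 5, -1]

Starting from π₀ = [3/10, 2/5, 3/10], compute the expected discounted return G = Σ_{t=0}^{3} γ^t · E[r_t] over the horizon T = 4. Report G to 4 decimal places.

t=0: π = [0.3000, 0.4000, 0.3000], E[r] = 1.4000, γ^t·E[r] = 1.400000, running G = 1.400000
t=1: π = [0.2600, 0.4600, 0.2800], E[r] = 1.7600, γ^t·E[r] = 1.408000, running G = 2.808000
t=2: π = [0.2540, 0.4520, 0.2940], E[r] = 1.7120, γ^t·E[r] = 1.095680, running G = 3.903680
t=3: π = [0.2548, 0.4508, 0.2944], E[r] = 1.7048, γ^t·E[r] = 0.872858, running G = 4.776538

G = 4.7765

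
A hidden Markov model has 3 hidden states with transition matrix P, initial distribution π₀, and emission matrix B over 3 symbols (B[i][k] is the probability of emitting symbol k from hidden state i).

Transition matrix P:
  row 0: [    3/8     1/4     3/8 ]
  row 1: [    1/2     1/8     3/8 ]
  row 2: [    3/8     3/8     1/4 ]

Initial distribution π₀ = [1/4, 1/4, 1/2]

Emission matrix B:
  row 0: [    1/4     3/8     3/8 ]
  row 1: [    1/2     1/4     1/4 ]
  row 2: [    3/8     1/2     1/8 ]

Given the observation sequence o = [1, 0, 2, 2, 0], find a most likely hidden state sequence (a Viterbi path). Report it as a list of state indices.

path = [2, 1, 0, 0, 2]

t=0: δ = [9.375e-02, 6.250e-02, 2.500e-01]  (obs o_0=1)
t=1: δ = [2.344e-02, 4.688e-02, 2.344e-02]  ψ = [2, 2, 2]  (obs o_1=0)
t=2: δ = [8.789e-03, 2.197e-03, 2.197e-03]  ψ = [1, 2, 1]  (obs o_2=2)
t=3: δ = [1.236e-03, 5.493e-04, 4.120e-04]  ψ = [0, 0, 0]  (obs o_3=2)
t=4: δ = [1.159e-04, 1.545e-04, 1.738e-04]  ψ = [0, 0, 0]  (obs o_4=0)
backtrack: best end state = 2; path = [2, 1, 0, 0, 2]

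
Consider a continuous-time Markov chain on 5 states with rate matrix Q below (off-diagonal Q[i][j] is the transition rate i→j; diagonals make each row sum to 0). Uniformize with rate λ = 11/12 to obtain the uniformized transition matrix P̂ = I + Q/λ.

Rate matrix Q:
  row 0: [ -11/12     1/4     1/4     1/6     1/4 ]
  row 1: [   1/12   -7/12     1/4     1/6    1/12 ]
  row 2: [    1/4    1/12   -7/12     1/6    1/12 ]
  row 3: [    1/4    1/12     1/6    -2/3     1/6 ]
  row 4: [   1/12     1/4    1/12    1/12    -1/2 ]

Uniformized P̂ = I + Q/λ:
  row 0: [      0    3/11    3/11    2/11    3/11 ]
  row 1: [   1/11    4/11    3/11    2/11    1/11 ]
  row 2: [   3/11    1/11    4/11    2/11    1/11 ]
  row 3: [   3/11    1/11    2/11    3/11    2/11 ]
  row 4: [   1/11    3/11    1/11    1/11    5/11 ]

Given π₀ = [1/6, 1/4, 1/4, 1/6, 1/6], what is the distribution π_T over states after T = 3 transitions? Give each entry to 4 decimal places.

t=0: π = [0.1667, 0.2500, 0.2500, 0.1667, 0.1667]
t=1: π = [0.1515, 0.2197, 0.2500, 0.1818, 0.1970]
t=2: π = [0.1556, 0.2142, 0.2431, 0.1804, 0.2066]
t=3: π = [0.1538, 0.2152, 0.2409, 0.1794, 0.2107]

π = [0.1538, 0.2152, 0.2409, 0.1794, 0.2107]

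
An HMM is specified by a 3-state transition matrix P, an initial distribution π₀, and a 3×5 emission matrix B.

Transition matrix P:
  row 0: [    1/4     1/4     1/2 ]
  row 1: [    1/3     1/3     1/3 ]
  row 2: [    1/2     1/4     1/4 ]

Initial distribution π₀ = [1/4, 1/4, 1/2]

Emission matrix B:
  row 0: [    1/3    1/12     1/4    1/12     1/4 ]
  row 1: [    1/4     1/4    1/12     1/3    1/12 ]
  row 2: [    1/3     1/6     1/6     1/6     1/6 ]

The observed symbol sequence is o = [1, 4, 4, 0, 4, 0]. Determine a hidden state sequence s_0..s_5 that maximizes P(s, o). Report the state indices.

path = [2, 0, 0, 2, 0, 2]

t=0: δ = [2.083e-02, 6.250e-02, 8.333e-02]  (obs o_0=1)
t=1: δ = [1.042e-02, 1.736e-03, 3.472e-03]  ψ = [2, 1, 1]  (obs o_1=4)
t=2: δ = [6.510e-04, 2.170e-04, 8.681e-04]  ψ = [0, 0, 0]  (obs o_2=4)
t=3: δ = [1.447e-04, 5.425e-05, 1.085e-04]  ψ = [2, 2, 0]  (obs o_3=0)
t=4: δ = [1.356e-05, 3.014e-06, 1.206e-05]  ψ = [2, 0, 0]  (obs o_4=4)
t=5: δ = [2.009e-06, 8.477e-07, 2.261e-06]  ψ = [2, 0, 0]  (obs o_5=0)
backtrack: best end state = 2; path = [2, 0, 0, 2, 0, 2]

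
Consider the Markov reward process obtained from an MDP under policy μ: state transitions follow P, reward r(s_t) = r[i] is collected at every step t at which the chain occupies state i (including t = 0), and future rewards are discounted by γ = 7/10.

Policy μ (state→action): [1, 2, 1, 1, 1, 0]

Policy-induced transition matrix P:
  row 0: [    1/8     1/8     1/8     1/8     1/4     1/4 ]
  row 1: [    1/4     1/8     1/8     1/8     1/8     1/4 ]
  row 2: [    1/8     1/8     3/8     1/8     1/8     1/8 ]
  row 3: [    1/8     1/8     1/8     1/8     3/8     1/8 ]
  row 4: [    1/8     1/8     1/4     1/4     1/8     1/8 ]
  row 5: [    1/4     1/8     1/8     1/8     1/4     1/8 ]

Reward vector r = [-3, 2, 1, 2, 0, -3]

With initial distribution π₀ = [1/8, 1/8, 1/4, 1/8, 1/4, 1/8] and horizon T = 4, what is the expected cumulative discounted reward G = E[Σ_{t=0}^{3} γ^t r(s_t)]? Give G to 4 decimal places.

G = -0.2854

t=0: π = [0.1250, 0.1250, 0.2500, 0.1250, 0.2500, 0.1250], E[r] = 0.0000, γ^t·E[r] = 0.000000, running G = 0.000000
t=1: π = [0.1563, 0.1250, 0.2188, 0.1563, 0.1875, 0.1563], E[r] = -0.1563, γ^t·E[r] = -0.109375, running G = -0.109375
t=2: π = [0.1602, 0.1250, 0.2031, 0.1484, 0.2031, 0.1602], E[r] = -0.2109, γ^t·E[r] = -0.103359, running G = -0.212734
t=3: π = [0.1606, 0.1250, 0.2012, 0.1504, 0.2021, 0.1606], E[r] = -0.2119, γ^t·E[r] = -0.072687, running G = -0.285421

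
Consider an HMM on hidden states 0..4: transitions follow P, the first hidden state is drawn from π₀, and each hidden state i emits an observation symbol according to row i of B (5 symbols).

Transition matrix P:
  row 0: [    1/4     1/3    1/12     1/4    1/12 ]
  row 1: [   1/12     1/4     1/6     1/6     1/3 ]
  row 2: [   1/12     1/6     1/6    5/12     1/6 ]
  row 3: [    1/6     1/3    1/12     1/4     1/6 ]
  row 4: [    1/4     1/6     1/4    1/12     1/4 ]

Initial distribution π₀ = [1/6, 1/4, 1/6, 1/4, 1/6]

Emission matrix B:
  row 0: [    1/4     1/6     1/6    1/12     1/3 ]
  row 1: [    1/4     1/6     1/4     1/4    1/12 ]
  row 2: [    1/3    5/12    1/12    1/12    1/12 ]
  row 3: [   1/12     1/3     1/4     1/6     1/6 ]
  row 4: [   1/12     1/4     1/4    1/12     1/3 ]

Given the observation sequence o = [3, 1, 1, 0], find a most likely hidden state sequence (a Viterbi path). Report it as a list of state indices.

path = [1, 2, 3, 1]

t=0: δ = [1.389e-02, 6.250e-02, 1.389e-02, 4.167e-02, 1.389e-02]  (obs o_0=3)
t=1: δ = [1.157e-03, 2.604e-03, 4.340e-03, 3.472e-03, 5.208e-03]  ψ = [3, 1, 1, 1, 1]  (obs o_1=1)
t=2: δ = [2.170e-04, 1.929e-04, 5.425e-04, 6.028e-04, 3.255e-04]  ψ = [4, 3, 4, 2, 4]  (obs o_2=1)
t=3: δ = [2.512e-05, 5.023e-05, 3.014e-05, 1.884e-05, 8.372e-06]  ψ = [3, 3, 2, 2, 3]  (obs o_3=0)
backtrack: best end state = 1; path = [1, 2, 3, 1]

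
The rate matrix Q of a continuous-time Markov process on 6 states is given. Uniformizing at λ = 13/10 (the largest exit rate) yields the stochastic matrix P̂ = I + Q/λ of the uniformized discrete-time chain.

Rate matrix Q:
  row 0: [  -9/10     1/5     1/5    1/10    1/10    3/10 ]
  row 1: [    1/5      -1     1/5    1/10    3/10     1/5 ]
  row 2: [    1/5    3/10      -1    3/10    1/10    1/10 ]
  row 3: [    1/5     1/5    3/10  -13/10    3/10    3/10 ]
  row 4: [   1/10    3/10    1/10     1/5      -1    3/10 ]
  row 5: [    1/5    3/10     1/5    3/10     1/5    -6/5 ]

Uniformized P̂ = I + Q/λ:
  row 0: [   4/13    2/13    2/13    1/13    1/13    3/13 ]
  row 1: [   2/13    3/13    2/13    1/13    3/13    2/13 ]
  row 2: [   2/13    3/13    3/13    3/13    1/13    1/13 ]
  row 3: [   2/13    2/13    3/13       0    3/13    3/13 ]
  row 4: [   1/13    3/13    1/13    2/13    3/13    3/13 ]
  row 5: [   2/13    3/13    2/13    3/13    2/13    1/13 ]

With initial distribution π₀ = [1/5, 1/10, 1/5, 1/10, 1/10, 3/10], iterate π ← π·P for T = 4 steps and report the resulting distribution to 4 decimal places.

t=0: π = [0.2000, 0.1000, 0.2000, 0.1000, 0.1000, 0.3000]
t=1: π = [0.1769, 0.2077, 0.1692, 0.1538, 0.1462, 0.1462]
t=2: π = [0.1698, 0.2053, 0.1675, 0.1249, 0.1663, 0.1663]
t=3: π = [0.1672, 0.2081, 0.1635, 0.1315, 0.1661, 0.1636]
t=4: π = [0.1668, 0.2078, 0.1638, 0.1299, 0.1673, 0.1644]

π = [0.1668, 0.2078, 0.1638, 0.1299, 0.1673, 0.1644]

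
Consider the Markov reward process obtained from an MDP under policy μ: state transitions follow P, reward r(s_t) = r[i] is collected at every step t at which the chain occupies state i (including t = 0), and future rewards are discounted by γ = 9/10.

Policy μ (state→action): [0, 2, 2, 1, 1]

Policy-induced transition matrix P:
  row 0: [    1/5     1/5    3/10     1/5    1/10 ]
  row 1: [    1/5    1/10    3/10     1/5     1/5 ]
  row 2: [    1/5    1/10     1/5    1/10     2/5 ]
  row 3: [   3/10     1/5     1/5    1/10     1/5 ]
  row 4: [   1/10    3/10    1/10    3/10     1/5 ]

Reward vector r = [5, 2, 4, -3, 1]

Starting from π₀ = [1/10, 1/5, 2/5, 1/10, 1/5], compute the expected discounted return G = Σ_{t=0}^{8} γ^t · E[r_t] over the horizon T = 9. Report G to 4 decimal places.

G = 11.9887

t=0: π = [0.1000, 0.2000, 0.4000, 0.1000, 0.2000], E[r] = 2.4000, γ^t·E[r] = 2.400000, running G = 2.400000
t=1: π = [0.1900, 0.1600, 0.2100, 0.1700, 0.2700], E[r] = 1.8700, γ^t·E[r] = 1.683000, running G = 4.083000
t=2: π = [0.1900, 0.1900, 0.2080, 0.1890, 0.2230], E[r] = 1.8180, γ^t·E[r] = 1.472580, running G = 5.555580
t=3: π = [0.1966, 0.1825, 0.2157, 0.1826, 0.2226], E[r] = 1.8856, γ^t·E[r] = 1.374602, running G = 6.930182
t=4: π = [0.1960, 0.1824, 0.2157, 0.1824, 0.2235], E[r] = 1.8837, γ^t·E[r] = 1.235876, running G = 8.166058
t=5: π = [0.1959, 0.1825, 0.2155, 0.1825, 0.2235], E[r] = 1.8824, γ^t·E[r] = 1.111566, running G = 9.277624
t=6: π = [0.1959, 0.1825, 0.2155, 0.1825, 0.2235], E[r] = 1.8824, γ^t·E[r] = 1.000399, running G = 10.278023
t=7: π = [0.1959, 0.1825, 0.2155, 0.1825, 0.2235], E[r] = 1.8825, γ^t·E[r] = 0.900373, running G = 11.178397
t=8: π = [0.1959, 0.1825, 0.2155, 0.1825, 0.2235], E[r] = 1.8825, γ^t·E[r] = 0.810337, running G = 11.988733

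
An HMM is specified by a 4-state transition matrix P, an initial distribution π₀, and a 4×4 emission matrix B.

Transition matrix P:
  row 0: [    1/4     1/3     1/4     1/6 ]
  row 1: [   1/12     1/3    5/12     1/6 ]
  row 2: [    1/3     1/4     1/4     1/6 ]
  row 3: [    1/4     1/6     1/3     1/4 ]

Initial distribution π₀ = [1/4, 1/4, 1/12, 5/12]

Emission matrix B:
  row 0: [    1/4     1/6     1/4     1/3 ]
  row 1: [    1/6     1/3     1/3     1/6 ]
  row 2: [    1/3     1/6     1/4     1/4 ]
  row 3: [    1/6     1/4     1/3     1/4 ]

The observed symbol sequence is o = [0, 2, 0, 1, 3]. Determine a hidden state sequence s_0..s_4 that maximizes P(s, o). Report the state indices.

t=0: δ = [6.250e-02, 4.167e-02, 2.778e-02, 6.944e-02]  (obs o_0=0)
t=1: δ = [4.340e-03, 6.944e-03, 5.787e-03, 5.787e-03]  ψ = [3, 0, 3, 3]  (obs o_1=2)
t=2: δ = [4.823e-04, 3.858e-04, 9.645e-04, 2.411e-04]  ψ = [2, 1, 1, 3]  (obs o_2=0)
t=3: δ = [5.358e-05, 8.038e-05, 4.019e-05, 4.019e-05]  ψ = [2, 2, 2, 2]  (obs o_3=1)
t=4: δ = [4.465e-06, 4.465e-06, 8.372e-06, 3.349e-06]  ψ = [0, 1, 1, 1]  (obs o_4=3)
backtrack: best end state = 2; path = [0, 1, 2, 1, 2]

path = [0, 1, 2, 1, 2]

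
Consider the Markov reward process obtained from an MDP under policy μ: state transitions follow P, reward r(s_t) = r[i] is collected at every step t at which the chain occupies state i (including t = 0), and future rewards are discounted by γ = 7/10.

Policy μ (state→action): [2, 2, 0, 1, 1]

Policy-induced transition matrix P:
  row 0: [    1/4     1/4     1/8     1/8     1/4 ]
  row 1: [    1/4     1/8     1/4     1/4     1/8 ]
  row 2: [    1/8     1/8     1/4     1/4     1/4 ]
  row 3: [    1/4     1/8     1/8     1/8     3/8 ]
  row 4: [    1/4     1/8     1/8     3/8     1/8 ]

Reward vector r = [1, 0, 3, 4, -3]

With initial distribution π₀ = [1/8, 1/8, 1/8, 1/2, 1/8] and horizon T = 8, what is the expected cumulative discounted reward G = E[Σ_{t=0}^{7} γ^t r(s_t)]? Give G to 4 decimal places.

G = 3.9070

t=0: π = [0.1250, 0.1250, 0.1250, 0.5000, 0.1250], E[r] = 2.1250, γ^t·E[r] = 2.125000, running G = 2.125000
t=1: π = [0.2344, 0.1406, 0.1563, 0.1875, 0.2813], E[r] = 0.6094, γ^t·E[r] = 0.426563, running G = 2.551563
t=2: π = [0.2305, 0.1543, 0.1621, 0.2324, 0.2207], E[r] = 0.9844, γ^t·E[r] = 0.482344, running G = 3.033906
t=3: π = [0.2297, 0.1538, 0.1646, 0.2197, 0.2322], E[r] = 0.9058, γ^t·E[r] = 0.310676, running G = 3.344583
t=4: π = [0.2294, 0.1537, 0.1648, 0.2228, 0.2292], E[r] = 0.9275, γ^t·E[r] = 0.222698, running G = 3.567280
t=5: π = [0.2294, 0.1537, 0.1648, 0.2221, 0.2300], E[r] = 0.9224, γ^t·E[r] = 0.155020, running G = 3.722300
t=6: π = [0.2294, 0.1537, 0.1648, 0.2223, 0.2298], E[r] = 0.9236, γ^t·E[r] = 0.108666, running G = 3.830966
t=7: π = [0.2294, 0.1537, 0.1648, 0.2223, 0.2299], E[r] = 0.9233, γ^t·E[r] = 0.076039, running G = 3.907006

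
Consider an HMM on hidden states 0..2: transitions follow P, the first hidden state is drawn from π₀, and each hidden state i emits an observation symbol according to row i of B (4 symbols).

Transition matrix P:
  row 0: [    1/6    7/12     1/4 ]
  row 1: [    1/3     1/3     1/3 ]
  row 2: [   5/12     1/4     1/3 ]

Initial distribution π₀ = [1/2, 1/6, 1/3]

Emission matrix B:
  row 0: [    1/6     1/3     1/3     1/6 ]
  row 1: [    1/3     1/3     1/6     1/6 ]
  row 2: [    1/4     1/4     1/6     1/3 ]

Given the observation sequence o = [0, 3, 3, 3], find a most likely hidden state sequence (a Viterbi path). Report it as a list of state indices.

path = [2, 2, 2, 2]

t=0: δ = [8.333e-02, 5.556e-02, 8.333e-02]  (obs o_0=0)
t=1: δ = [5.787e-03, 8.102e-03, 9.259e-03]  ψ = [2, 0, 2]  (obs o_1=3)
t=2: δ = [6.430e-04, 5.626e-04, 1.029e-03]  ψ = [2, 0, 2]  (obs o_2=3)
t=3: δ = [7.144e-05, 6.251e-05, 1.143e-04]  ψ = [2, 0, 2]  (obs o_3=3)
backtrack: best end state = 2; path = [2, 2, 2, 2]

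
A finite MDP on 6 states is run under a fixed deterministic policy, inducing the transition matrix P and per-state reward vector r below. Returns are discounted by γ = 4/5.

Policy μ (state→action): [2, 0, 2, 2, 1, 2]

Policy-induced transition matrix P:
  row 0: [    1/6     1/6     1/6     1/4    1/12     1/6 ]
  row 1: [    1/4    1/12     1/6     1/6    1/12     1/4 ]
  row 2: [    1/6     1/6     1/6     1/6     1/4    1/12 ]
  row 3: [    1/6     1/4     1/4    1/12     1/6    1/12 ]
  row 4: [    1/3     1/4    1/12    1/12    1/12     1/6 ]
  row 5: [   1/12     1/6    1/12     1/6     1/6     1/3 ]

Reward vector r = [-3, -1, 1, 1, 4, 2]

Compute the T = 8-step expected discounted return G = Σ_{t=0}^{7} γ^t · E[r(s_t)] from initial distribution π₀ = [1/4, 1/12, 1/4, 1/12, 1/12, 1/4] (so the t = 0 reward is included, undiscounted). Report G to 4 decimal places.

G = 1.9885

t=0: π = [0.2500, 0.0833, 0.2500, 0.0833, 0.0833, 0.2500], E[r] = 0.3333, γ^t·E[r] = 0.333333, running G = 0.333333
t=1: π = [0.1667, 0.1736, 0.1458, 0.1736, 0.1528, 0.1875], E[r] = 0.6319, γ^t·E[r] = 0.505556, running G = 0.838889
t=2: π = [0.1910, 0.1794, 0.1528, 0.1534, 0.1377, 0.1858], E[r] = 0.4763, γ^t·E[r] = 0.304815, running G = 1.143704
t=3: π = [0.1891, 0.1760, 0.1525, 0.1583, 0.1371, 0.1871], E[r] = 0.4899, γ^t·E[r] = 0.250840, running G = 1.394543
t=4: π = [0.1886, 0.1766, 0.1529, 0.1578, 0.1375, 0.1866], E[r] = 0.4916, γ^t·E[r] = 0.201370, running G = 1.595913
t=5: π = [0.1888, 0.1766, 0.1528, 0.1578, 0.1375, 0.1866], E[r] = 0.4910, γ^t·E[r] = 0.160885, running G = 1.756798
t=6: π = [0.1887, 0.1766, 0.1528, 0.1578, 0.1375, 0.1866], E[r] = 0.4910, γ^t·E[r] = 0.128707, running G = 1.885505
t=7: π = [0.1887, 0.1766, 0.1528, 0.1578, 0.1375, 0.1866], E[r] = 0.4910, γ^t·E[r] = 0.102968, running G = 1.988473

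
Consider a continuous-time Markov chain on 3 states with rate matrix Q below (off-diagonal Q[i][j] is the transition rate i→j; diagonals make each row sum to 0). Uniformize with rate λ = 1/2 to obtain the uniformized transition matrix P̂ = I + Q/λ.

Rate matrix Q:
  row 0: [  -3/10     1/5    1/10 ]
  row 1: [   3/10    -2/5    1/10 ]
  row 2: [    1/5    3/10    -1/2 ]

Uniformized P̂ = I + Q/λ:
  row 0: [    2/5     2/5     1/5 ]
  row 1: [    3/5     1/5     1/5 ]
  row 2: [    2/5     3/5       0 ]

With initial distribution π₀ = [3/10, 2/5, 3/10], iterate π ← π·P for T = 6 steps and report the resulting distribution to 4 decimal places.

π = [0.4723, 0.3611, 0.1667]

t=0: π = [0.3000, 0.4000, 0.3000]
t=1: π = [0.4800, 0.3800, 0.1400]
t=2: π = [0.4760, 0.3520, 0.1720]
t=3: π = [0.4704, 0.3640, 0.1656]
t=4: π = [0.4728, 0.3603, 0.1669]
t=5: π = [0.4721, 0.3613, 0.1666]
t=6: π = [0.4723, 0.3611, 0.1667]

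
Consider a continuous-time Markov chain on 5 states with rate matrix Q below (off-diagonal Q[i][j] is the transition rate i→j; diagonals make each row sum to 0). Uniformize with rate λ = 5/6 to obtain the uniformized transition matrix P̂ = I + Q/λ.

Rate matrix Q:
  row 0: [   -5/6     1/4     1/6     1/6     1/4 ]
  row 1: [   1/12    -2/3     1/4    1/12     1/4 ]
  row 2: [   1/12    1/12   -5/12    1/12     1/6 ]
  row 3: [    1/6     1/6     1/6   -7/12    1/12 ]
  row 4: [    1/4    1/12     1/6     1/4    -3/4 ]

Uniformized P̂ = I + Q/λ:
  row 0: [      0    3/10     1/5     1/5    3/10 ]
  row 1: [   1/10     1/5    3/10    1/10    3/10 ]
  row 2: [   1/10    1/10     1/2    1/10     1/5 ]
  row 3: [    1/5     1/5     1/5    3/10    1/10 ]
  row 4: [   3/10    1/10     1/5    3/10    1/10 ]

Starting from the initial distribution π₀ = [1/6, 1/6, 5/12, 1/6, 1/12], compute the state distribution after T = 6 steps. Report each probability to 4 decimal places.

π = [0.1433, 0.1641, 0.3092, 0.1910, 0.1924]

t=0: π = [0.1667, 0.1667, 0.4167, 0.1667, 0.0833]
t=1: π = [0.1167, 0.1667, 0.3417, 0.1667, 0.2083]
t=2: π = [0.1467, 0.1567, 0.3192, 0.1867, 0.1908]
t=3: π = [0.1422, 0.1637, 0.3114, 0.1902, 0.1926]
t=4: π = [0.1433, 0.1638, 0.3098, 0.1908, 0.1923]
t=5: π = [0.1432, 0.1641, 0.3093, 0.1909, 0.1924]
t=6: π = [0.1433, 0.1641, 0.3092, 0.1910, 0.1924]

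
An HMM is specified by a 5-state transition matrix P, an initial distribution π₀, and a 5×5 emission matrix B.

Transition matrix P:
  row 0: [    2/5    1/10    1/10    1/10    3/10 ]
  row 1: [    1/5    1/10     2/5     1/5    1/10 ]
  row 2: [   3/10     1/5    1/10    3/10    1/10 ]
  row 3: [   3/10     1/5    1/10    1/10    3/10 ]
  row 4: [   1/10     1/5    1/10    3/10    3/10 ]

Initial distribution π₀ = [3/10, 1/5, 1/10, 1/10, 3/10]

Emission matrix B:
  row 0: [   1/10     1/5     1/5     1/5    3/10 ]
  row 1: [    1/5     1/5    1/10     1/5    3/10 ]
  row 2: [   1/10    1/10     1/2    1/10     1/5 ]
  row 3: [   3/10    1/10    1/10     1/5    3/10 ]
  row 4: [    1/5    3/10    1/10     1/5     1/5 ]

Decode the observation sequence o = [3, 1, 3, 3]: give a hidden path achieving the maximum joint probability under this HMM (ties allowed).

path = [0, 0, 0, 0]

t=0: δ = [6.000e-02, 4.000e-02, 1.000e-02, 2.000e-02, 6.000e-02]  (obs o_0=3)
t=1: δ = [4.800e-03, 2.400e-03, 1.600e-03, 1.800e-03, 5.400e-03]  ψ = [0, 4, 1, 4, 0]  (obs o_1=1)
t=2: δ = [3.840e-04, 2.160e-04, 9.600e-05, 3.240e-04, 3.240e-04]  ψ = [0, 4, 1, 4, 4]  (obs o_2=3)
t=3: δ = [3.072e-05, 1.296e-05, 8.640e-06, 1.944e-05, 2.304e-05]  ψ = [0, 3, 1, 4, 0]  (obs o_3=3)
backtrack: best end state = 0; path = [0, 0, 0, 0]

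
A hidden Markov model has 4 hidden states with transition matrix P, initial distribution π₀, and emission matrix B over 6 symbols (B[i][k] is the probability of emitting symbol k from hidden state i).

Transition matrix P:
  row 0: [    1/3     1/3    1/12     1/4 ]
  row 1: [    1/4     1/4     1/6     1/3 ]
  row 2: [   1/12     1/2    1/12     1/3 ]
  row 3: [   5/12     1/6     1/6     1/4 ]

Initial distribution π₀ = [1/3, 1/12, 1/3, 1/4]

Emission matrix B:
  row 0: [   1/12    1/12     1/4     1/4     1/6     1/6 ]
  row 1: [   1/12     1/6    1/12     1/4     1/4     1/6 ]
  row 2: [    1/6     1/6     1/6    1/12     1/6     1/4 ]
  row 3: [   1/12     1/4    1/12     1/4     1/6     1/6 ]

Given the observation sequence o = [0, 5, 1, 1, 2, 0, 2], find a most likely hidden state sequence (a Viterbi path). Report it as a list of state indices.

path = [2, 1, 3, 3, 0, 0, 0]

t=0: δ = [2.778e-02, 6.944e-03, 5.556e-02, 2.083e-02]  (obs o_0=0)
t=1: δ = [1.543e-03, 4.630e-03, 1.157e-03, 3.086e-03]  ψ = [0, 2, 2, 2]  (obs o_1=5)
t=2: δ = [1.072e-04, 1.929e-04, 1.286e-04, 3.858e-04]  ψ = [3, 1, 1, 1]  (obs o_2=1)
t=3: δ = [1.340e-05, 1.072e-05, 1.072e-05, 2.411e-05]  ψ = [3, 2, 3, 3]  (obs o_3=1)
t=4: δ = [2.512e-06, 4.465e-07, 6.698e-07, 5.023e-07]  ψ = [3, 2, 3, 3]  (obs o_4=2)
t=5: δ = [6.977e-08, 6.977e-08, 3.489e-08, 5.233e-08]  ψ = [0, 0, 0, 0]  (obs o_5=0)
t=6: δ = [5.814e-09, 1.938e-09, 1.938e-09, 1.938e-09]  ψ = [0, 0, 1, 1]  (obs o_6=2)
backtrack: best end state = 0; path = [2, 1, 3, 3, 0, 0, 0]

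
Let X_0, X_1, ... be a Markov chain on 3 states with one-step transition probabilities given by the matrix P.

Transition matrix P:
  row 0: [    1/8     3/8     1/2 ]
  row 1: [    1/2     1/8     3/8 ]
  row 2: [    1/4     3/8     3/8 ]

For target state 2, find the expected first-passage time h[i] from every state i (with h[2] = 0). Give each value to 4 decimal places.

h = [2.1622, 2.3784, 0.0000]

First-step conditioning: h[2] = 0; for i ≠ 2, h[i] = 1 + Σ_k P[i][k]·h[k].
  h[0] = 1 + 1/8·h[0] + 3/8·h[1]
  h[1] = 1 + 1/2·h[0] + 1/8·h[1]
Solving the 2×2 linear system over states ≠ 2 gives exactly h = [80/37, 88/37, 0] (h[2] = 0 is the target).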